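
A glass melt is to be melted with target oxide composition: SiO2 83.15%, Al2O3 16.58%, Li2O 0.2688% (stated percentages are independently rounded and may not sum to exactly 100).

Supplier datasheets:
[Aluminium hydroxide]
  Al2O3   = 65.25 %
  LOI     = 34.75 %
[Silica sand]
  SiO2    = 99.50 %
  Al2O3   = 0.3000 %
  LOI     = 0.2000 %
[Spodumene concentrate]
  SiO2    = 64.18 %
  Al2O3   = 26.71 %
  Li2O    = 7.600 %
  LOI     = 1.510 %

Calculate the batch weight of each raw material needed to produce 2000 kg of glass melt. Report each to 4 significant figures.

Batch per 2000 kg glass melt:
  Aluminium hydroxide: 471.8 kg
  Silica sand: 1626 kg
  Spodumene concentrate: 70.74 kg
Total batch = 2169 kg; LOI loss = 168.3 kg; yield = 92.24%

Every computation runs at exact precision in all steps — intermediates are printed (rounded to 4 significant figures) in the printout — each reported result is rounded exactly once; derived quantities, including the three compositions, net glass mass, the yield, ignition loss, totals, are re-derived from the weighed amounts per 2000 kg of glass in exact precision, exactly as shown in the problem or answer text.
The oxide mass targets at 2000 kg glass melt:
  SiO2: 83.15% × 2000 = 1663 kg
  Al2O3: 16.58% × 2000 = 331.6 kg
  Li2O: 0.2688% × 2000 = 5.376 kg
Balance tally, oxide-wise, per the reported batch figures, against the basis in use (sum by sum, the targets are met modulo rounding of the values):
  SiO2: 1626·0.9950 + 70.74·0.6418 = 1663 kg (target 1663 kg)
  Al2O3: 471.8·0.6525 + 1626·0.003000 + 70.74·0.2671 = 331.6 kg (target 331.6 kg)
  Li2O: 70.74·0.07600 = 5.376 kg (target 5.376 kg)
Consistency of the glass mass: batch total minus LOI = 2000 kg (targets for the oxides total 2000 kg; with the basis standing at 2000 kg — rounding explains the deltas).
Total batch = Σ batch = 2169 kg; loss to ignition Σ batch·LOI = 168.3 kg; yield, glass over the total, = 92.24%.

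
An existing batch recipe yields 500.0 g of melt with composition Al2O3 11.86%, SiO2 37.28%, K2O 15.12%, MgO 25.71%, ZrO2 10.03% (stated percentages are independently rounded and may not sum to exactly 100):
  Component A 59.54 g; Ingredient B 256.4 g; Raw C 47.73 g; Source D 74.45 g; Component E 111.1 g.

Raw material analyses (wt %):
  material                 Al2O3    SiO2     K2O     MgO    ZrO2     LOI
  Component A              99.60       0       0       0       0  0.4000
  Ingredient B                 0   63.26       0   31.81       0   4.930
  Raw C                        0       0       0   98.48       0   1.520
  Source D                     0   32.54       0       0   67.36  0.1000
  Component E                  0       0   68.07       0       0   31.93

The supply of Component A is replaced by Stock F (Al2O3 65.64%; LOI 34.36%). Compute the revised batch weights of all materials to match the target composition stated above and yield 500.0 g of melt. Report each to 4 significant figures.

Full float precision is maintained in every operation — mid-chain values are printed rounded to four significant figures across the worked steps. Every reported number includes exactly one rounding. Derived quantities, including the five compositions, ignition loss, the yield, the totals, glass mass, are recomputed using the weight values for 500.0 g of glass at full float precision exactly as printed in question or answer.
The oxide mass targets at 500.0 g melt:
  Al2O3: 11.86% × 500.0 = 59.30 g
  SiO2: 37.28% × 500.0 = 186.4 g
  K2O: 15.12% × 500.0 = 75.60 g
  MgO: 25.71% × 500.0 = 128.6 g
  ZrO2: 10.03% × 500.0 = 50.15 g
A balance pass over the oxides, on the weights just shown, versus the basis set out (target by target, the sums agree once rounding is allowed for):
  Al2O3: 90.34·0.6564 = 59.30 g (target 59.30 g)
  SiO2: 256.4·0.6326 + 74.45·0.3254 = 186.4 g (target 186.4 g)
  K2O: 111.1·0.6807 = 75.63 g (target 75.60 g)
  MgO: 256.4·0.3181 + 47.73·0.9848 = 128.6 g (target 128.6 g)
  ZrO2: 74.45·0.6736 = 50.15 g (target 50.15 g)
Consistency of the glass mass: total charge less LOI = 500.1 g (per-oxide target masses sum to 500.0 g; basis as stated: 500.0 g — any gap is answer rounding).
Total batch = Σ batch = 580.0 g; LOI loss = Σ batch·LOI = 79.96 g; yield: glass divided by total = 86.22%.

Revised batch per 500.0 g melt:
  Stock F: 90.34 g
  Ingredient B: 256.4 g
  Raw C: 47.73 g
  Source D: 74.45 g
  Component E: 111.1 g
Total batch = 580.0 g; LOI loss = 79.96 g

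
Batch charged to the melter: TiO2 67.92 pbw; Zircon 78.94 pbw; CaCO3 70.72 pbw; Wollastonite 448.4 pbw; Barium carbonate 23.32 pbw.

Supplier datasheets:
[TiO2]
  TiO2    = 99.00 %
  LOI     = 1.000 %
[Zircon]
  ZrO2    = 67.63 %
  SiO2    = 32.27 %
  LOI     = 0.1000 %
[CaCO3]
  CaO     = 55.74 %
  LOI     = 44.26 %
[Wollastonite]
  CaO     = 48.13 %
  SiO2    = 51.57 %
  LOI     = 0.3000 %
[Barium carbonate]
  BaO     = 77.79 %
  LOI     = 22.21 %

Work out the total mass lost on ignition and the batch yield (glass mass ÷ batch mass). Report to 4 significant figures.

Full float precision is kept at each step. Intermediates are printed (rounded to 4 significant digits) on the page. A single rounding finalizes every reported result — all derived quantities, which include LOI, totals, yield, net glass mass, the five compositions, are computed in exact precision, exactly as shown in question or answer, from the batch weights for 650.7 pbw of glass.
LOI of each material in turn:
  TiO2: 67.92 × 0.01000 = 0.6792 pbw
  Zircon: 78.94 × 0.001000 = 0.07894 pbw
  CaCO3: 70.72 × 0.4426 = 31.30 pbw
  Wollastonite: 448.4 × 0.003000 = 1.345 pbw
  Barium carbonate: 23.32 × 0.2221 = 5.179 pbw
Total LOI = 38.58 pbw
Glass = batch − LOI = 689.3 − 38.58 = 650.7 pbw

LOI loss = 38.58 pbw; glass = 650.7 pbw; yield = 94.40%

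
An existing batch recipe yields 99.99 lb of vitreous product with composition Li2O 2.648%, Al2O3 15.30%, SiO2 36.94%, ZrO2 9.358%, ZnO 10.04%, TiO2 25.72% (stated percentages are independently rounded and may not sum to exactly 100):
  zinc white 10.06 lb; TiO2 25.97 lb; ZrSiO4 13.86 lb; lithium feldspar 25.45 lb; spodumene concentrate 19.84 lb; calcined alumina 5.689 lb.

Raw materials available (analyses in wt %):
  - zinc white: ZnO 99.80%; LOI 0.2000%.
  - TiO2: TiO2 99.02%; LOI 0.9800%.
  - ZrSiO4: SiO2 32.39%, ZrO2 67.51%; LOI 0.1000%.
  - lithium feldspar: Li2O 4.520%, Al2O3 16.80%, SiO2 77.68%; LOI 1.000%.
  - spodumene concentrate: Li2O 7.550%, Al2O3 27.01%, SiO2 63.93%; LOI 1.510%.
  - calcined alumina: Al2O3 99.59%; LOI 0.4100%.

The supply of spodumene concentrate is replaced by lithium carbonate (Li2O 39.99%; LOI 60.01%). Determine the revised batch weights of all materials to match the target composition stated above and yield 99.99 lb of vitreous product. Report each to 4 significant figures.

Every computation carries exact precision all the way through — rounding to 4 significant figures governs every mid-chain value as printed; every reported number is rounded once only; derived quantities, which include totals, net glass mass, six oxide percentages, LOI, yield, are computed at full precision, precisely as stated by question or answer, from the batch weights per 99.99 lb of glass.
Target oxide masses per 99.99 lb vitreous product:
  Li2O: 2.648% × 99.99 = 2.648 lb
  Al2O3: 15.30% × 99.99 = 15.30 lb
  SiO2: 36.94% × 99.99 = 36.94 lb
  ZrO2: 9.358% × 99.99 = 9.357 lb
  ZnO: 10.04% × 99.99 = 10.04 lb
  TiO2: 25.72% × 99.99 = 25.72 lb
Balance tally, oxide-wise, using the reported weights, per the basis as stated (sum by sum, the targets are met up to rounding of the answer):
  Li2O: 41.77·0.04520 + 1.900·0.3999 = 2.648 lb (target 2.648 lb)
  Al2O3: 41.77·0.1680 + 8.315·0.9959 = 15.30 lb (target 15.30 lb)
  SiO2: 13.86·0.3239 + 41.77·0.7768 = 36.94 lb (target 36.94 lb)
  ZrO2: 13.86·0.6751 = 9.357 lb (target 9.357 lb)
  ZnO: 10.06·0.9980 = 10.04 lb (target 10.04 lb)
  TiO2: 25.97·0.9902 = 25.72 lb (target 25.72 lb)
Glass-mass sanity pass: Σ batch − LOI loss = 99.99 lb (per-oxide target masses sum to 100.0 lb; basis as stated: 99.99 lb — rounding explains the deltas).
Batch total: Σ batch = 101.9 lb; the LOI term Σ batch·LOI equals 1.880 lb; yield = glass ÷ total batch = 98.15%.

Revised batch per 99.99 lb vitreous product:
  zinc white: 10.06 lb
  TiO2: 25.97 lb
  ZrSiO4: 13.86 lb
  lithium feldspar: 41.77 lb
  lithium carbonate: 1.900 lb
  calcined alumina: 8.315 lb
Total batch = 101.9 lb; LOI loss = 1.880 lb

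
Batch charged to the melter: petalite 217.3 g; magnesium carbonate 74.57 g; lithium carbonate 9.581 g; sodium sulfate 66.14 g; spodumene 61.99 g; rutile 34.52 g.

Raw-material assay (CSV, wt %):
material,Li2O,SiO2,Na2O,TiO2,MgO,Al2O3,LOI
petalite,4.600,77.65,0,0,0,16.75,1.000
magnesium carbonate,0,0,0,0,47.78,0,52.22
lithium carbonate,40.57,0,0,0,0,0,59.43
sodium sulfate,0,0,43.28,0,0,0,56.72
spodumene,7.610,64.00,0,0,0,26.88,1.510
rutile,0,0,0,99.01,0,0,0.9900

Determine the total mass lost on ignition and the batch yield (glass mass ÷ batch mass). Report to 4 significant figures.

LOI loss = 85.60 g; glass = 378.5 g; yield = 81.56%

Values along the way appear rounded to 4 significant figures across the worked steps. All arithmetic runs at full float precision through every step. A single rounding yields every reported value. The derived quantities are recomputed using the weight values per 378.5 g of glass in full precision (the totals, ignition loss, glass mass, the six compositions, yield) as written in question or answer.
Loss on ignition, line by line:
  petalite: 217.3 × 0.01000 = 2.173 g
  magnesium carbonate: 74.57 × 0.5222 = 38.94 g
  lithium carbonate: 9.581 × 0.5943 = 5.694 g
  sodium sulfate: 66.14 × 0.5672 = 37.51 g
  spodumene: 61.99 × 0.01510 = 0.9360 g
  rutile: 34.52 × 0.009900 = 0.3417 g
Total LOI = 85.60 g
Glass = batch − LOI = 464.1 − 85.60 = 378.5 g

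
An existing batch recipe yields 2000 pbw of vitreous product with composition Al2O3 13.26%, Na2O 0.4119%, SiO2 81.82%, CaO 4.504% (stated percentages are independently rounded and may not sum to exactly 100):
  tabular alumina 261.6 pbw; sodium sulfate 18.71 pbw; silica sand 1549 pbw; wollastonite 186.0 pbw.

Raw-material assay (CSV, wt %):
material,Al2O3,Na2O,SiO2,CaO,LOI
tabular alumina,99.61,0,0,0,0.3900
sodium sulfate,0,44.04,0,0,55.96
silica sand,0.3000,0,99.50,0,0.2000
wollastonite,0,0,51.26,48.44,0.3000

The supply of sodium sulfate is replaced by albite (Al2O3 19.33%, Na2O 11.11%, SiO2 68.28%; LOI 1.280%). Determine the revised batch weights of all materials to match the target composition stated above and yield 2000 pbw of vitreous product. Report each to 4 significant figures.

Revised batch per 2000 pbw vitreous product:
  tabular alumina: 247.3 pbw
  albite: 74.15 pbw
  silica sand: 1498 pbw
  wollastonite: 186.0 pbw
Total batch = 2005 pbw; LOI loss = 5.468 pbw

The working math holds full float precision at each step — mid-chain values are displayed, with 4-significant-digit rounding, between the steps — each reported number is rounded once only — derived quantities (totals, four oxide percentages, yield, net glass mass, ignition loss) are recomputed at full precision using the weight values on 2000 pbw of glass precisely as stated by either problem or answer.
Oxide-by-oxide targets in 2000 pbw vitreous product:
  Al2O3: 13.26% × 2000 = 265.2 pbw
  Na2O: 0.4119% × 2000 = 8.238 pbw
  SiO2: 81.82% × 2000 = 1636 pbw
  CaO: 4.504% × 2000 = 90.08 pbw
Balance tally, oxide-wise, working from each reported weight, for the quoted basis mass (delivered sums recover each target once rounding is allowed for):
  Al2O3: 247.3·0.9961 + 74.15·0.1933 + 1498·0.003000 = 265.2 pbw (target 265.2 pbw)
  Na2O: 74.15·0.1111 = 8.238 pbw (target 8.238 pbw)
  SiO2: 74.15·0.6828 + 1498·0.9950 + 186.0·0.5126 = 1636 pbw (target 1636 pbw)
  CaO: 186.0·0.4844 = 90.10 pbw (target 90.08 pbw)
Glass-mass closure: net batch after ignition = 2000 pbw (oxide target masses add up to 2000 pbw; versus the stated basis of 2000 pbw — gaps are rounding artifacts).
Whole-batch sum: Σ batch = 2005 pbw; loss to ignition Σ batch·LOI = 5.468 pbw; yield = glass ÷ total batch = 99.73%.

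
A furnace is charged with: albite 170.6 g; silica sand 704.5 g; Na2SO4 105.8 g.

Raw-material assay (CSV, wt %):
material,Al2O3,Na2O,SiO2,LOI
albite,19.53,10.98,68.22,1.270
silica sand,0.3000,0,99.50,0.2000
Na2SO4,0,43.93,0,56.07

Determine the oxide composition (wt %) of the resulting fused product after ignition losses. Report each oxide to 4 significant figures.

Glass mass = 918.0 g (batch 980.9 − LOI 62.90).
Composition: Al2O3 3.860%, Na2O 7.103%, SiO2 89.04%

All arithmetic holds full float precision in all steps — working values are displayed, with 4-significant-digit rounding, between the steps; every reported figure is rounded a single time; all derived quantities, including three oxide percentages, LOI, yield, the totals, net glass mass, are re-derived from the batch weights for 918.0 g of glass at full float precision exactly as shown in the question or the answer.
Oxide masses out of the charge:
  Al2O3: 170.6·0.1953 + 704.5·0.003000 = 35.43 g
  Na2O: 170.6·0.1098 + 105.8·0.4393 = 65.21 g
  SiO2: 170.6·0.6822 + 704.5·0.9950 = 817.4 g
LOI: 170.6·0.01270 + 704.5·0.002000 + 105.8·0.5607 = 62.90 g
Net of LOI, the glass mass = 980.9 − 62.90 = 918.0 g (equal to the oxide-mass sum)
each wt % is 100 × oxide ÷ glass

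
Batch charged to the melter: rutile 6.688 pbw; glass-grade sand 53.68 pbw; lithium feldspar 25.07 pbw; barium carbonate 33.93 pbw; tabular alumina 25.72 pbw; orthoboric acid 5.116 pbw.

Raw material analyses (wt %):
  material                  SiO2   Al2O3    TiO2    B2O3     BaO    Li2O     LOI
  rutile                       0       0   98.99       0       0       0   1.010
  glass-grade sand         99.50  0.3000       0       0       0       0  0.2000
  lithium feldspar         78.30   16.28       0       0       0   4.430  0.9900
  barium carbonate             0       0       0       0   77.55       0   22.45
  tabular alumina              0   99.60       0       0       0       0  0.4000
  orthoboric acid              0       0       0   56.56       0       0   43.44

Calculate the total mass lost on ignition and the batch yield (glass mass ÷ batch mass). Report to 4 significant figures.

LOI loss = 10.37 pbw; glass = 139.8 pbw; yield = 93.10%

Full precision is kept from start to finish — the intermediate values are shown, with 4-significant-figure rounding, when written out. Each reported figure is rounded just once. Derived quantities, including six oxide percentages, ignition loss, the yield, glass mass, totals, are re-derived from the weighed amounts per 139.8 pbw of glass in exact precision as set out in the problem or the answer.
Per-material ignition loss:
  rutile: 6.688 × 0.01010 = 0.06755 pbw
  glass-grade sand: 53.68 × 0.002000 = 0.1074 pbw
  lithium feldspar: 25.07 × 0.009900 = 0.2482 pbw
  barium carbonate: 33.93 × 0.2245 = 7.617 pbw
  tabular alumina: 25.72 × 0.004000 = 0.1029 pbw
  orthoboric acid: 5.116 × 0.4344 = 2.222 pbw
Total LOI = 10.37 pbw
Glass = batch − LOI = 150.2 − 10.37 = 139.8 pbw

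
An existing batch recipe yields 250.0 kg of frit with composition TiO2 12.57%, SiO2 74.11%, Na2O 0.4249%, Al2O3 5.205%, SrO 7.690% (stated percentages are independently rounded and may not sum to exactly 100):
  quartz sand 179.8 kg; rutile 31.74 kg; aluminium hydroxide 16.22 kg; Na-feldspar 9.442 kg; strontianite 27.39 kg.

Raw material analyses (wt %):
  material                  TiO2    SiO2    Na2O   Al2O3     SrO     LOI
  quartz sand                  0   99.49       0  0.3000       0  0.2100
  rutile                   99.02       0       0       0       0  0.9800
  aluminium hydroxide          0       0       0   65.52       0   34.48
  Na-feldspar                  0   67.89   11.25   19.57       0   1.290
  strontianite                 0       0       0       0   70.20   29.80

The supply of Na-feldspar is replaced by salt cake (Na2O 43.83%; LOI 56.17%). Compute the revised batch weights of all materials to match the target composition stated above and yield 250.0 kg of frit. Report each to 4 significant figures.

Revised batch per 250.0 kg frit:
  quartz sand: 186.2 kg
  rutile: 31.74 kg
  aluminium hydroxide: 19.01 kg
  salt cake: 2.424 kg
  strontianite: 27.39 kg
Total batch = 266.8 kg; LOI loss = 16.78 kg

Values along the way are displayed, with 4-significant-figure rounding, in the working; exact precision is held from start to finish; every reported number is rounded just once. The derived quantities are re-derived starting from the weights at 250.0 kg of glass at full float precision (glass mass, five oxide percentages, the yield, LOI, the totals) precisely as stated by the question or the answer.
The oxide mass targets at 250.0 kg frit:
  TiO2: 12.57% × 250.0 = 31.42 kg
  SiO2: 74.11% × 250.0 = 185.3 kg
  Na2O: 0.4249% × 250.0 = 1.062 kg
  Al2O3: 5.205% × 250.0 = 13.01 kg
  SrO: 7.690% × 250.0 = 19.23 kg
Sums-versus-targets review on the weights just shown, under the basis named above (delivered sums recover each target within answer rounding):
  TiO2: 31.74·0.9902 = 31.43 kg (target 31.42 kg)
  SiO2: 186.2·0.9949 = 185.3 kg (target 185.3 kg)
  Na2O: 2.424·0.4383 = 1.062 kg (target 1.062 kg)
  Al2O3: 186.2·0.003000 + 19.01·0.6552 = 13.01 kg (target 13.01 kg)
  SrO: 27.39·0.7020 = 19.23 kg (target 19.23 kg)
Glass-mass bookkeeping: total charge less LOI = 250.0 kg (the targets, summed, come to 250.0 kg; against the stated basis, 250.0 kg — a pure rounding effect).
Summing the batch: Σ batch = 266.8 kg; ignition loss, Σ(batch × LOI) = 16.78 kg; glass ÷ batch gives a yield of 93.71%.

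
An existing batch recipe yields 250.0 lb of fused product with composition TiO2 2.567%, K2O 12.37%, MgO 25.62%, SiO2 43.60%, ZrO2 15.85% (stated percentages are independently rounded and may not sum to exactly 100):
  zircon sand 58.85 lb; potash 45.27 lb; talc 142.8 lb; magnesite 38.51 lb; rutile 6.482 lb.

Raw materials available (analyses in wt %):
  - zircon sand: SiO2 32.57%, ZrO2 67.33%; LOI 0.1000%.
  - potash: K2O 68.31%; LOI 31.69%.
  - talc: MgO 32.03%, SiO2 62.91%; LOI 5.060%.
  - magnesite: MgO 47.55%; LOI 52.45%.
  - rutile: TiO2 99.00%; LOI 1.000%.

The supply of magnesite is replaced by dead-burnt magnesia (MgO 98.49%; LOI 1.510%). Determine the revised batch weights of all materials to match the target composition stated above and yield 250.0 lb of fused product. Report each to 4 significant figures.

Revised batch per 250.0 lb fused product:
  zircon sand: 58.85 lb
  potash: 45.27 lb
  talc: 142.8 lb
  dead-burnt magnesia: 18.59 lb
  rutile: 6.482 lb
Total batch = 272.0 lb; LOI loss = 21.98 lb

Full precision is maintained end to end; intermediates are rounded to 4 significant figures wherever printed; each reported value is rounded once only. The derived quantities, which include net glass mass, ignition loss, yield, five oxide percentages, totals, are rebuilt at exact precision, as given in the problem or the answer, from the weighed amounts per 250.0 lb of glass.
Oxide mass targets, per 250.0 lb fused product:
  TiO2: 2.567% × 250.0 = 6.418 lb
  K2O: 12.37% × 250.0 = 30.92 lb
  MgO: 25.62% × 250.0 = 64.05 lb
  SiO2: 43.60% × 250.0 = 109.0 lb
  ZrO2: 15.85% × 250.0 = 39.62 lb
A balance pass over the oxides, from the weights as reported, versus the basis set out (each sum matches its target mass exact up to rounding of places):
  TiO2: 6.482·0.9900 = 6.417 lb (target 6.418 lb)
  K2O: 45.27·0.6831 = 30.92 lb (target 30.92 lb)
  MgO: 142.8·0.3203 + 18.59·0.9849 = 64.05 lb (target 64.05 lb)
  SiO2: 58.85·0.3257 + 142.8·0.6291 = 109.0 lb (target 109.0 lb)
  ZrO2: 58.85·0.6733 = 39.62 lb (target 39.62 lb)
The glass-mass cross-check: the batch minus its LOI: 250.0 lb (per-oxide target masses sum to 250.0 lb; versus the stated basis of 250.0 lb — gaps are rounding artifacts).
Summing the batch: Σ batch = 272.0 lb; Σ batch·LOI gives LOI loss = 21.98 lb; yield = glass ÷ total batch = 91.92%.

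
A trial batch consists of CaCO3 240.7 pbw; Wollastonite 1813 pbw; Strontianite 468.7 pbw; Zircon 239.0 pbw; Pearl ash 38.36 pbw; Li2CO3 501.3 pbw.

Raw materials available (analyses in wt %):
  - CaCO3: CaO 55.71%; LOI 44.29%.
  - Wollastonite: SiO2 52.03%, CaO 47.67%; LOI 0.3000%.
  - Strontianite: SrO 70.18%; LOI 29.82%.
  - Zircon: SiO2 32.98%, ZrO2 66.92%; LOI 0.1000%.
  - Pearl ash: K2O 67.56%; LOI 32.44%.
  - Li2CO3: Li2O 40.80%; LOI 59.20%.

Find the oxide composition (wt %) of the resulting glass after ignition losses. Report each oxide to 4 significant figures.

Exact precision is carried at all times. Working values are printed, rounded to 4 significant figures, across the worked steps; exactly one rounding goes into every reported number — the derived quantities (glass mass, the totals, LOI, the six compositions, yield) are re-derived at full precision starting from the weights for 2740 pbw of glass as given in the problem or the answer.
Per-oxide mass from batch:
  K2O: 38.36·0.6756 = 25.92 pbw
  SiO2: 1813·0.5203 + 239.0·0.3298 = 1022 pbw
  ZrO2: 239.0·0.6692 = 159.9 pbw
  SrO: 468.7·0.7018 = 328.9 pbw
  Li2O: 501.3·0.4080 = 204.5 pbw
  CaO: 240.7·0.5571 + 1813·0.4767 = 998.4 pbw
LOI: 240.7·0.4429 + 1813·0.003000 + 468.7·0.2982 + 239.0·0.001000 + 38.36·0.3244 + 501.3·0.5920 = 561.3 pbw
batch − LOI leaves glass = 3301 − 561.3 = 2740 pbw (equal to the oxide-mass sum)
wt % = oxide mass / glass mass × 100

Glass mass = 2740 pbw (batch 3301 − LOI 561.3).
Composition: K2O 0.9459%, SiO2 37.31%, ZrO2 5.838%, SrO 12.01%, Li2O 7.465%, CaO 36.44%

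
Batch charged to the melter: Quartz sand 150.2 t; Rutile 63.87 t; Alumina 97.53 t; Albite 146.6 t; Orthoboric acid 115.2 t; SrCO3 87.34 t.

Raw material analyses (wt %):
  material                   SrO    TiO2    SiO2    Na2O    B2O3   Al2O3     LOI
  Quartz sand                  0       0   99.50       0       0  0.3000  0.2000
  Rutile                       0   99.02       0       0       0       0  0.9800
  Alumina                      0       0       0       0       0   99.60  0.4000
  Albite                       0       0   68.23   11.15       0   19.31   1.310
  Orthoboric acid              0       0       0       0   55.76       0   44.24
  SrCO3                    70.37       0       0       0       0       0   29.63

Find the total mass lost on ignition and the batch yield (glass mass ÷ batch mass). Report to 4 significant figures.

Values along the way are shown (rounded to four significant digits) between the steps. The working math maintains exact precision all the way through — each reported result takes a single rounding; the derived quantities are re-derived in exact precision (ignition loss, glass mass, the six compositions, yield, the totals) starting from the weights per 580.7 t of glass, as they appear in the problem or the answer.
Loss on ignition, line by line:
  Quartz sand: 150.2 × 0.002000 = 0.3004 t
  Rutile: 63.87 × 0.009800 = 0.6259 t
  Alumina: 97.53 × 0.004000 = 0.3901 t
  Albite: 146.6 × 0.01310 = 1.920 t
  Orthoboric acid: 115.2 × 0.4424 = 50.96 t
  SrCO3: 87.34 × 0.2963 = 25.88 t
Total LOI = 80.08 t
Glass = batch − LOI = 660.7 − 80.08 = 580.7 t

LOI loss = 80.08 t; glass = 580.7 t; yield = 87.88%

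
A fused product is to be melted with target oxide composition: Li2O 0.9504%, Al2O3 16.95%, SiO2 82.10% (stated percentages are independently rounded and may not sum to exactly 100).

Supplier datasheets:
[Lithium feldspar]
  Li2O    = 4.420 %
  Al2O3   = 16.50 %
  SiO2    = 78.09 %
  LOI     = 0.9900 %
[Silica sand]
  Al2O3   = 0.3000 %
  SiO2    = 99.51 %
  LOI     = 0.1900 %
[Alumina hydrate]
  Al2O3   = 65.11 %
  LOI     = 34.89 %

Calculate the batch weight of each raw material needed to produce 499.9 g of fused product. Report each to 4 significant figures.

Working values appear rounded to 4 significant digits at each printed step. Each numeric step maintains full float precision in every operation. Exactly one rounding lands on every reported result; the derived quantities (net glass mass, the three compositions, totals, yield, LOI) are computed using the weight values on 499.9 g of glass at full float precision exactly as printed in problem or answer.
Target oxide masses per 499.9 g fused product:
  Li2O: 0.9504% × 499.9 = 4.751 g
  Al2O3: 16.95% × 499.9 = 84.73 g
  SiO2: 82.10% × 499.9 = 410.4 g
Balance tally, oxide-wise, with the batch weights as given, for the quoted basis mass (sum by sum, the targets are met exact up to rounding of places):
  Li2O: 107.5·0.04420 = 4.752 g (target 4.751 g)
  Al2O3: 107.5·0.1650 + 328.1·0.003000 + 101.4·0.6511 = 84.74 g (target 84.73 g)
  SiO2: 107.5·0.7809 + 328.1·0.9951 = 410.4 g (target 410.4 g)
Glass-mass bookkeeping: whole batch net of LOI = 499.9 g (summing oxide targets gives 499.9 g; the stated basis being 499.9 g — rounding explains the deltas).
Batch grand total — Σ batch = 537.0 g; loss to ignition Σ batch·LOI = 37.07 g; yield = glass ÷ total batch = 93.10%.

Batch per 499.9 g fused product:
  Lithium feldspar: 107.5 g
  Silica sand: 328.1 g
  Alumina hydrate: 101.4 g
Total batch = 537.0 g; LOI loss = 37.07 g; yield = 93.10%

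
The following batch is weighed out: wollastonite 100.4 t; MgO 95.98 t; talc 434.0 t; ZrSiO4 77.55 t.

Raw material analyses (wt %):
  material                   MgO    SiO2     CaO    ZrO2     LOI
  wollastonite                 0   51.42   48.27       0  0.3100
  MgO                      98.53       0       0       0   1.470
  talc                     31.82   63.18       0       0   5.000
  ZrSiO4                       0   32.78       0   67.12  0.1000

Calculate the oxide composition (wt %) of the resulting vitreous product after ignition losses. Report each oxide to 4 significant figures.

All internal work holds exact precision all the way through. In-progress results are displayed, rounded to 4 significant figures, across the worked steps — each reported figure carries a single rounding; derived quantities are recomputed in full precision (four oxide percentages, yield, glass mass, ignition loss, the totals) using the weight values at 684.4 t of glass, precisely as stated by question or answer.
What the batch supplies per oxide:
  MgO: 95.98·0.9853 + 434.0·0.3182 = 232.7 t
  SiO2: 100.4·0.5142 + 434.0·0.6318 + 77.55·0.3278 = 351.2 t
  CaO: 100.4·0.4827 = 48.46 t
  ZrO2: 77.55·0.6712 = 52.05 t
LOI: 100.4·0.003100 + 95.98·0.01470 + 434.0·0.05000 + 77.55·0.001000 = 23.50 t
Glass = total batch minus LOI = 707.9 − 23.50 = 684.4 t (= Σ oxide masses)
wt % = 100 × oxide mass / glass mass

Glass mass = 684.4 t (batch 707.9 − LOI 23.50).
Composition: MgO 33.99%, SiO2 51.32%, CaO 7.081%, ZrO2 7.605%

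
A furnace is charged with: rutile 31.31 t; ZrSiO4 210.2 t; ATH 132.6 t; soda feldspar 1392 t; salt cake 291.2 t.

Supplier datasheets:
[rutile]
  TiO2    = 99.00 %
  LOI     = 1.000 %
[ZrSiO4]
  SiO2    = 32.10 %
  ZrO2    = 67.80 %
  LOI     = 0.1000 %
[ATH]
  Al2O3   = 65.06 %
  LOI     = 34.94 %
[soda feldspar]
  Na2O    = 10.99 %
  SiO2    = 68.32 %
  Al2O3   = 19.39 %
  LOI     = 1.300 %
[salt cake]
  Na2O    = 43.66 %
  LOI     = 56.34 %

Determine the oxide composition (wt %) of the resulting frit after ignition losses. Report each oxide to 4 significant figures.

Glass mass = 1828 t (batch 2057 − LOI 229.0).
Composition: Na2O 15.32%, SiO2 55.71%, Al2O3 19.48%, TiO2 1.695%, ZrO2 7.795%

The intermediate values are displayed with 4-significant-digit rounding between the steps. Full float precision is maintained in all steps — exactly one rounding lands on every reported result — all derived quantities, including net glass mass, ignition loss, yield, totals, five oxide percentages, are re-derived from the batch weights per 1828 t of glass at full float precision, as they appear in question or answer.
What the batch supplies per oxide:
  Na2O: 1392·0.1099 + 291.2·0.4366 = 280.1 t
  SiO2: 210.2·0.3210 + 1392·0.6832 = 1018 t
  Al2O3: 132.6·0.6506 + 1392·0.1939 = 356.2 t
  TiO2: 31.31·0.9900 = 31.00 t
  ZrO2: 210.2·0.6780 = 142.5 t
LOI: 31.31·0.01000 + 210.2·0.001000 + 132.6·0.3494 + 1392·0.01300 + 291.2·0.5634 = 229.0 t
Glass mass = batch − LOI = 2057 − 229.0 = 1828 t (= Σ oxide masses)
oxide / glass × 100 gives the wt %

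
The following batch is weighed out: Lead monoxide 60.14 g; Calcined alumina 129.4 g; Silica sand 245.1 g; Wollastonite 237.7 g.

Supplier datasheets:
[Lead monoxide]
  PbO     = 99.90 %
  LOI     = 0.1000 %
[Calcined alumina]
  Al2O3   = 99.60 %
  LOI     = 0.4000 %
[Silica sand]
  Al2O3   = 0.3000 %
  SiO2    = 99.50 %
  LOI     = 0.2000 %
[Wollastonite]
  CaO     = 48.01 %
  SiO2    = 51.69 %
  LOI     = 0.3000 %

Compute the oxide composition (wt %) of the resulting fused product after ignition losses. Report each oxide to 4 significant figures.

Glass mass = 670.6 g (batch 672.3 − LOI 1.781).
Composition: PbO 8.960%, Al2O3 19.33%, CaO 17.02%, SiO2 54.69%

Intermediates appear rounded to four significant figures at each printed step; each numeric step holds full float precision at each step; every reported value undergoes a single rounding; the derived quantities are recomputed starting from the weights per 670.6 g of glass at exact precision (ignition loss, the yield, glass mass, four oxide percentages, the totals), as given in the question or the answer.
Mass of each oxide from the mix:
  PbO: 60.14·0.9990 = 60.08 g
  Al2O3: 129.4·0.9960 + 245.1·0.003000 = 129.6 g
  CaO: 237.7·0.4801 = 114.1 g
  SiO2: 245.1·0.9950 + 237.7·0.5169 = 366.7 g
LOI: 60.14·0.001000 + 129.4·0.004000 + 245.1·0.002000 + 237.7·0.003000 = 1.781 g
Glass = total batch minus LOI = 672.3 − 1.781 = 670.6 g (= Σ oxide masses)
oxide / glass × 100 gives the wt %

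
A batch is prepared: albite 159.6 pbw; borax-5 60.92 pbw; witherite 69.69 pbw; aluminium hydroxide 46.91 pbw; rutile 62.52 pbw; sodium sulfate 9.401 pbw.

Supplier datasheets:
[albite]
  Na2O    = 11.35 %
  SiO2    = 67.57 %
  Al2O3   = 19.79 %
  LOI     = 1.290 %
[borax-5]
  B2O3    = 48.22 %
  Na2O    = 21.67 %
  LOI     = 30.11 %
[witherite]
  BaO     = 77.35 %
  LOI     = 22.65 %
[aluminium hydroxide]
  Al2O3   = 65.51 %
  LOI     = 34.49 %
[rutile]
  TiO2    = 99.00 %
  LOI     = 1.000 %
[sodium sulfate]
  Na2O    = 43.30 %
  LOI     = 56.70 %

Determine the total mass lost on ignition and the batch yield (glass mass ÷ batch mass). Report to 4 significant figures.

LOI loss = 58.32 pbw; glass = 350.7 pbw; yield = 85.74%

In-progress results are printed (rounded to four significant digits) when written out — the whole derivation maintains full float precision end to end. Exactly one rounding goes into every reported value. All derived quantities (LOI, the yield, the six compositions, totals, glass mass) are re-derived starting from the weights for 350.7 pbw of glass in full precision, precisely as stated by problem or answer.
Each material's LOI contribution:
  albite: 159.6 × 0.01290 = 2.059 pbw
  borax-5: 60.92 × 0.3011 = 18.34 pbw
  witherite: 69.69 × 0.2265 = 15.78 pbw
  aluminium hydroxide: 46.91 × 0.3449 = 16.18 pbw
  rutile: 62.52 × 0.01000 = 0.6252 pbw
  sodium sulfate: 9.401 × 0.5670 = 5.330 pbw
Total LOI = 58.32 pbw
Glass = batch − LOI = 409.0 − 58.32 = 350.7 pbw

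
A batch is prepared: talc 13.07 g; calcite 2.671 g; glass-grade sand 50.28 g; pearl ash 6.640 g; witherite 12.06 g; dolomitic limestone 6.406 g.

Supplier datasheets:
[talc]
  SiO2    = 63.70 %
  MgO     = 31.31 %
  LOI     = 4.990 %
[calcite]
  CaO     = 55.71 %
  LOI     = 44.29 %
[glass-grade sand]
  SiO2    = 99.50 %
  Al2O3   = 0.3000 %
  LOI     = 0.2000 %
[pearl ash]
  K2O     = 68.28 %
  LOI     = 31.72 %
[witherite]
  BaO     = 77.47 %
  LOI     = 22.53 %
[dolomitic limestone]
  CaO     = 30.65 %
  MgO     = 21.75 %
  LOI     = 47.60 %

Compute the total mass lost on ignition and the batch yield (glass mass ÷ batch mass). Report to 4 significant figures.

Values along the way are displayed with 4-significant-figure rounding as written; the whole derivation maintains full precision from start to finish. A single rounding completes each reported result. The derived quantities, which include six oxide percentages, the yield, the totals, glass mass, ignition loss, are recomputed at full precision, exactly as printed in problem or answer, starting from the weights on 81.32 g of glass.
Each material's LOI contribution:
  talc: 13.07 × 0.04990 = 0.6522 g
  calcite: 2.671 × 0.4429 = 1.183 g
  glass-grade sand: 50.28 × 0.002000 = 0.1006 g
  pearl ash: 6.640 × 0.3172 = 2.106 g
  witherite: 12.06 × 0.2253 = 2.717 g
  dolomitic limestone: 6.406 × 0.4760 = 3.049 g
Total LOI = 9.808 g
Glass = batch − LOI = 91.13 − 9.808 = 81.32 g

LOI loss = 9.808 g; glass = 81.32 g; yield = 89.24%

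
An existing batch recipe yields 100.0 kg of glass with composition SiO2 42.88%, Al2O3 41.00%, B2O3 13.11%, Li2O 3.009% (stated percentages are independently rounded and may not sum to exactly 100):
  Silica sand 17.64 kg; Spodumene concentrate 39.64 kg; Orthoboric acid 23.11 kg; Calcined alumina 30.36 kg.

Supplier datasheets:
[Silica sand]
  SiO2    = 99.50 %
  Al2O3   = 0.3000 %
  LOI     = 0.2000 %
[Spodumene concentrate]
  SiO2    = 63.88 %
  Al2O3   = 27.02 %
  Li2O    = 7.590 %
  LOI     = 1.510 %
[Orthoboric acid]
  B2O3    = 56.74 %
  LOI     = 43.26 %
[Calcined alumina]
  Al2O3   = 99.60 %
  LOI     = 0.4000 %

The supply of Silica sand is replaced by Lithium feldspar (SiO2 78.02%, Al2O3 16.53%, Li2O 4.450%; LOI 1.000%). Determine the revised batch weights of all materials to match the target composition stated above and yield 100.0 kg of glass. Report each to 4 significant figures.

Revised batch per 100.0 kg glass:
  Lithium feldspar: 43.27 kg
  Spodumene concentrate: 14.27 kg
  Orthoboric acid: 23.11 kg
  Calcined alumina: 30.11 kg
Total batch = 110.8 kg; LOI loss = 10.77 kg

The intermediate values are shown with 4-significant-digit rounding at each printed step. The working math carries full float precision from start to finish — exactly one rounding is applied to every reported result. Derived quantities (the yield, the totals, LOI, the four compositions, glass mass) are computed at full float precision from the batch weights for 100.0 kg of glass, exactly as shown in problem or answer.
Target oxide masses per 100.0 kg glass:
  SiO2: 42.88% × 100.0 = 42.88 kg
  Al2O3: 41.00% × 100.0 = 41.00 kg
  B2O3: 13.11% × 100.0 = 13.11 kg
  Li2O: 3.009% × 100.0 = 3.009 kg
Balance tally, oxide-wise, from the weights as reported, for the quoted basis mass (target by target, the sums agree once rounding is allowed for):
  SiO2: 43.27·0.7802 + 14.27·0.6388 = 42.87 kg (target 42.88 kg)
  Al2O3: 43.27·0.1653 + 14.27·0.2702 + 30.11·0.9960 = 41.00 kg (target 41.00 kg)
  B2O3: 23.11·0.5674 = 13.11 kg (target 13.11 kg)
  Li2O: 43.27·0.04450 + 14.27·0.07590 = 3.009 kg (target 3.009 kg)
Glass mass check: Σ batch − LOI loss = 99.99 kg (oxide target masses add up to 100.0 kg; against the stated basis, 100.0 kg — deltas are rounding alone).
Batch grand total — Σ batch = 110.8 kg; Σ batch·LOI gives LOI loss = 10.77 kg; yield, glass over the total, = 90.28%.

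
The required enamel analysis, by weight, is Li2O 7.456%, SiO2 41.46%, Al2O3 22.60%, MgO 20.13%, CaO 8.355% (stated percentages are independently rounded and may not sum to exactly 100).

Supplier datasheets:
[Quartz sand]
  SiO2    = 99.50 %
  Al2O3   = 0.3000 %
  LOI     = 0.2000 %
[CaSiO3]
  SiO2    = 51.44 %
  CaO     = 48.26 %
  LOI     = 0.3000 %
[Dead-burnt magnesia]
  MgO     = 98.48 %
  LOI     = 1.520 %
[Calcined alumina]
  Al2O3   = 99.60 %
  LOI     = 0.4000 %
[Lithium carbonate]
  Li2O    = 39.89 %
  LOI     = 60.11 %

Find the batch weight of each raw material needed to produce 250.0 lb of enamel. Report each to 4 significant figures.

In-progress results are printed, rounded to 4 significant figures, in the printout — every computation holds full float precision through the solve — every reported value receives exactly one rounding — derived quantities, which include ignition loss, totals, the yield, five oxide percentages, net glass mass, are carried at full float precision, as written in question or answer, from the weighed amounts at 250.0 lb of glass.
Per-oxide target masses for 250.0 lb enamel:
  Li2O: 7.456% × 250.0 = 18.64 lb
  SiO2: 41.46% × 250.0 = 103.6 lb
  Al2O3: 22.60% × 250.0 = 56.50 lb
  MgO: 20.13% × 250.0 = 50.32 lb
  CaO: 8.355% × 250.0 = 20.89 lb
Per-oxide balance check on the weights just shown, under the basis named above (sums match the target masses up to rounding of the answer):
  Li2O: 46.73·0.3989 = 18.64 lb (target 18.64 lb)
  SiO2: 81.80·0.9950 + 43.28·0.5144 = 103.7 lb (target 103.6 lb)
  Al2O3: 81.80·0.003000 + 56.48·0.9960 = 56.50 lb (target 56.50 lb)
  MgO: 51.10·0.9848 = 50.32 lb (target 50.32 lb)
  CaO: 43.28·0.4826 = 20.89 lb (target 20.89 lb)
Glass mass check: net batch after ignition = 250.0 lb (summing oxide targets gives 250.0 lb; the stated basis being 250.0 lb — rounding explains the deltas).
Adding the batch up: Σ batch = 279.4 lb; the LOI term Σ batch·LOI equals 29.39 lb; the yield ratio, glass ÷ batch: 89.48%.

Batch per 250.0 lb enamel:
  Quartz sand: 81.80 lb
  CaSiO3: 43.28 lb
  Dead-burnt magnesia: 51.10 lb
  Calcined alumina: 56.48 lb
  Lithium carbonate: 46.73 lb
Total batch = 279.4 lb; LOI loss = 29.39 lb; yield = 89.48%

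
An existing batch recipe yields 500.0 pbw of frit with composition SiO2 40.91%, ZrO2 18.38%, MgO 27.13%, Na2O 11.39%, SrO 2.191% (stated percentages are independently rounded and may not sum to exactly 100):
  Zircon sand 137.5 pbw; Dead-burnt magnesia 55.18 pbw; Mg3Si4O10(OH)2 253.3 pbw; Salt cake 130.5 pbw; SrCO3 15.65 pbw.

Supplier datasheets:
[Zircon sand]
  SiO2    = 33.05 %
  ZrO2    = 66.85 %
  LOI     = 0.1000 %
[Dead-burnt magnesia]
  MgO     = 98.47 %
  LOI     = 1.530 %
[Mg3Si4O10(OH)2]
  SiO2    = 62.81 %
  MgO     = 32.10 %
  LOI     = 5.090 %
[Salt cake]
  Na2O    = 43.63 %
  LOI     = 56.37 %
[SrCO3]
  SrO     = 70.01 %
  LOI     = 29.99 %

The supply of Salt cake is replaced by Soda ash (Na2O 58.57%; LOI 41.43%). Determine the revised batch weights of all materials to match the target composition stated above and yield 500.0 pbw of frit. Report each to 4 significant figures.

All internal work holds full precision from start to finish — the intermediate values are shown (rounded to four significant figures) alongside each step; every reported number undergoes a single rounding; derived quantities (the five compositions, totals, yield, ignition loss, glass mass) are carried in exact precision from the batch weights for 500.0 pbw of glass, as they appear in problem or answer.
The oxide mass targets at 500.0 pbw frit:
  SiO2: 40.91% × 500.0 = 204.6 pbw
  ZrO2: 18.38% × 500.0 = 91.90 pbw
  MgO: 27.13% × 500.0 = 135.6 pbw
  Na2O: 11.39% × 500.0 = 56.95 pbw
  SrO: 2.191% × 500.0 = 10.96 pbw
Checking each oxide sum given the weights on record, versus the basis set out (sums match the target masses modulo rounding of the values):
  SiO2: 137.5·0.3305 + 253.3·0.6281 = 204.5 pbw (target 204.6 pbw)
  ZrO2: 137.5·0.6685 = 91.92 pbw (target 91.90 pbw)
  MgO: 55.18·0.9847 + 253.3·0.3210 = 135.6 pbw (target 135.6 pbw)
  Na2O: 97.23·0.5857 = 56.95 pbw (target 56.95 pbw)
  SrO: 15.65·0.7001 = 10.96 pbw (target 10.96 pbw)
The glass-mass cross-check: Σ batch − LOI loss = 500.0 pbw (per-oxide target masses sum to 500.0 pbw; with the basis standing at 500.0 pbw — rounding explains the deltas).
Total batch = Σ batch = 558.9 pbw; the LOI term Σ batch·LOI equals 58.85 pbw; yield: glass divided by total = 89.47%.

Revised batch per 500.0 pbw frit:
  Zircon sand: 137.5 pbw
  Dead-burnt magnesia: 55.18 pbw
  Mg3Si4O10(OH)2: 253.3 pbw
  Soda ash: 97.23 pbw
  SrCO3: 15.65 pbw
Total batch = 558.9 pbw; LOI loss = 58.85 pbw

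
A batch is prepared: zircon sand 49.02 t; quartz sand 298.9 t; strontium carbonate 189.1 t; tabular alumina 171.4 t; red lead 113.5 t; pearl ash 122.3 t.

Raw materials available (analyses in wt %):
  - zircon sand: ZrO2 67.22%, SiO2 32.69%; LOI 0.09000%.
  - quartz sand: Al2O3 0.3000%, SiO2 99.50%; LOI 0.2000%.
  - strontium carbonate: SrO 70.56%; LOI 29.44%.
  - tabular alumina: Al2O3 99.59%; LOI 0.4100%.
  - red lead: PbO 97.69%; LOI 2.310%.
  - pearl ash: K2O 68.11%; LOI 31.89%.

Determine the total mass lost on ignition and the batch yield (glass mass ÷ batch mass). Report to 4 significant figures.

LOI loss = 98.64 t; glass = 845.6 t; yield = 89.55%

Working values appear (rounded to four significant digits) between the steps — full precision is maintained from start to finish. Exactly one rounding goes into every reported figure. Derived quantities (LOI, the six compositions, net glass mass, yield, the totals) are carried in full float precision using the weight values per 845.6 t of glass, as quoted within the question or the answer.
Material-by-material LOI:
  zircon sand: 49.02 × 9.000e-04 = 0.04412 t
  quartz sand: 298.9 × 0.002000 = 0.5978 t
  strontium carbonate: 189.1 × 0.2944 = 55.67 t
  tabular alumina: 171.4 × 0.004100 = 0.7027 t
  red lead: 113.5 × 0.02310 = 2.622 t
  pearl ash: 122.3 × 0.3189 = 39.00 t
Total LOI = 98.64 t
Glass = batch − LOI = 944.2 − 98.64 = 845.6 t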